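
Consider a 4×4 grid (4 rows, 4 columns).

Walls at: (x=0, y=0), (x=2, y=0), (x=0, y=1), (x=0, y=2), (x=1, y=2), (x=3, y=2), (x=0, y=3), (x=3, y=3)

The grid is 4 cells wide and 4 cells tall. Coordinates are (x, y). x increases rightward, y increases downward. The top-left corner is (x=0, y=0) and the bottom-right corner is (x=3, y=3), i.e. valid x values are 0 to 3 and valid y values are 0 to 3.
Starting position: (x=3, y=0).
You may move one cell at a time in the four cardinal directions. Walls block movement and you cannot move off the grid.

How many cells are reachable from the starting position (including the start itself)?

BFS flood-fill from (x=3, y=0):
  Distance 0: (x=3, y=0)
  Distance 1: (x=3, y=1)
  Distance 2: (x=2, y=1)
  Distance 3: (x=1, y=1), (x=2, y=2)
  Distance 4: (x=1, y=0), (x=2, y=3)
  Distance 5: (x=1, y=3)
Total reachable: 8 (grid has 8 open cells total)

Answer: Reachable cells: 8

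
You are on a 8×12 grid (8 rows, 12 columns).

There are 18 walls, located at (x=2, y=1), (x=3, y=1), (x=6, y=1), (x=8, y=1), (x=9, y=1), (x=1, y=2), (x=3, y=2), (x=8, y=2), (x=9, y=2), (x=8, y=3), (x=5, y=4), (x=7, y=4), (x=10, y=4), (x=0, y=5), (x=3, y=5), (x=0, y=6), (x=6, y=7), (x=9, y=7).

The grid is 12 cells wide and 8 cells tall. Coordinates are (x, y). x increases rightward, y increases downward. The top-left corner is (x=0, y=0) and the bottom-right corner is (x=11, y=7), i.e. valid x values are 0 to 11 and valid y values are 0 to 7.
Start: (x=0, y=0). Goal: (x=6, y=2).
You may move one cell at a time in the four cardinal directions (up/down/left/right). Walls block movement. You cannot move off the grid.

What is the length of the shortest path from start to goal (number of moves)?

Answer: Shortest path length: 8

Derivation:
BFS from (x=0, y=0) until reaching (x=6, y=2):
  Distance 0: (x=0, y=0)
  Distance 1: (x=1, y=0), (x=0, y=1)
  Distance 2: (x=2, y=0), (x=1, y=1), (x=0, y=2)
  Distance 3: (x=3, y=0), (x=0, y=3)
  Distance 4: (x=4, y=0), (x=1, y=3), (x=0, y=4)
  Distance 5: (x=5, y=0), (x=4, y=1), (x=2, y=3), (x=1, y=4)
  Distance 6: (x=6, y=0), (x=5, y=1), (x=2, y=2), (x=4, y=2), (x=3, y=3), (x=2, y=4), (x=1, y=5)
  Distance 7: (x=7, y=0), (x=5, y=2), (x=4, y=3), (x=3, y=4), (x=2, y=5), (x=1, y=6)
  Distance 8: (x=8, y=0), (x=7, y=1), (x=6, y=2), (x=5, y=3), (x=4, y=4), (x=2, y=6), (x=1, y=7)  <- goal reached here
One shortest path (8 moves): (x=0, y=0) -> (x=1, y=0) -> (x=2, y=0) -> (x=3, y=0) -> (x=4, y=0) -> (x=5, y=0) -> (x=5, y=1) -> (x=5, y=2) -> (x=6, y=2)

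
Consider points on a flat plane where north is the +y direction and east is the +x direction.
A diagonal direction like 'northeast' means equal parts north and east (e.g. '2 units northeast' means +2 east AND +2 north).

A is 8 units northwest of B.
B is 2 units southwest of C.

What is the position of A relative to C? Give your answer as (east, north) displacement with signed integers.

Answer: A is at (east=-10, north=6) relative to C.

Derivation:
Place C at the origin (east=0, north=0).
  B is 2 units southwest of C: delta (east=-2, north=-2); B at (east=-2, north=-2).
  A is 8 units northwest of B: delta (east=-8, north=+8); A at (east=-10, north=6).
Therefore A relative to C: (east=-10, north=6).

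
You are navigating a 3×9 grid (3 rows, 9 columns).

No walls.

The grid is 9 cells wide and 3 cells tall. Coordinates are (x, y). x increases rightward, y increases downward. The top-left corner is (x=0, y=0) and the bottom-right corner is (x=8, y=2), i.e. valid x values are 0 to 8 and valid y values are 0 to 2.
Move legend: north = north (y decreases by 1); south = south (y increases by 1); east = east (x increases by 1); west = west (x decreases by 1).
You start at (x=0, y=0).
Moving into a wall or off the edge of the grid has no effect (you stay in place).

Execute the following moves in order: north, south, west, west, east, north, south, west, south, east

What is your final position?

Answer: Final position: (x=1, y=2)

Derivation:
Start: (x=0, y=0)
  north (north): blocked, stay at (x=0, y=0)
  south (south): (x=0, y=0) -> (x=0, y=1)
  west (west): blocked, stay at (x=0, y=1)
  west (west): blocked, stay at (x=0, y=1)
  east (east): (x=0, y=1) -> (x=1, y=1)
  north (north): (x=1, y=1) -> (x=1, y=0)
  south (south): (x=1, y=0) -> (x=1, y=1)
  west (west): (x=1, y=1) -> (x=0, y=1)
  south (south): (x=0, y=1) -> (x=0, y=2)
  east (east): (x=0, y=2) -> (x=1, y=2)
Final: (x=1, y=2)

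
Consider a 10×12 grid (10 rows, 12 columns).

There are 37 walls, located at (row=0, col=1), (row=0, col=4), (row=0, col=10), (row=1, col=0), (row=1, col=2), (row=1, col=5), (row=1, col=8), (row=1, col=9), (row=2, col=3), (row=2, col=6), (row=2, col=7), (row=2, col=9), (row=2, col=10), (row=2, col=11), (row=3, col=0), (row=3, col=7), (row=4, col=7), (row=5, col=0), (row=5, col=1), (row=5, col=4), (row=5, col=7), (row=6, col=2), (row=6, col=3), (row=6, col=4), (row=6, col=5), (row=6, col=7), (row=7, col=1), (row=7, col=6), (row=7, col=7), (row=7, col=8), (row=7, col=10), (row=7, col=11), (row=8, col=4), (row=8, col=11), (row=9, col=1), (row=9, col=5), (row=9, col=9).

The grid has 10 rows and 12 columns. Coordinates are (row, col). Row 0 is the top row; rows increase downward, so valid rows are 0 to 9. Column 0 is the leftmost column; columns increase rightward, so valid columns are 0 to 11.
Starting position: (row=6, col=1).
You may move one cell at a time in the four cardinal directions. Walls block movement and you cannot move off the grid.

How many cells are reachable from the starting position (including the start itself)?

Answer: Reachable cells: 44

Derivation:
BFS flood-fill from (row=6, col=1):
  Distance 0: (row=6, col=1)
  Distance 1: (row=6, col=0)
  Distance 2: (row=7, col=0)
  Distance 3: (row=8, col=0)
  Distance 4: (row=8, col=1), (row=9, col=0)
  Distance 5: (row=8, col=2)
  Distance 6: (row=7, col=2), (row=8, col=3), (row=9, col=2)
  Distance 7: (row=7, col=3), (row=9, col=3)
  Distance 8: (row=7, col=4), (row=9, col=4)
  Distance 9: (row=7, col=5)
  Distance 10: (row=8, col=5)
  Distance 11: (row=8, col=6)
  Distance 12: (row=8, col=7), (row=9, col=6)
  Distance 13: (row=8, col=8), (row=9, col=7)
  Distance 14: (row=8, col=9), (row=9, col=8)
  Distance 15: (row=7, col=9), (row=8, col=10)
  Distance 16: (row=6, col=9), (row=9, col=10)
  Distance 17: (row=5, col=9), (row=6, col=8), (row=6, col=10), (row=9, col=11)
  Distance 18: (row=4, col=9), (row=5, col=8), (row=5, col=10), (row=6, col=11)
  Distance 19: (row=3, col=9), (row=4, col=8), (row=4, col=10), (row=5, col=11)
  Distance 20: (row=3, col=8), (row=3, col=10), (row=4, col=11)
  Distance 21: (row=2, col=8), (row=3, col=11)
Total reachable: 44 (grid has 83 open cells total)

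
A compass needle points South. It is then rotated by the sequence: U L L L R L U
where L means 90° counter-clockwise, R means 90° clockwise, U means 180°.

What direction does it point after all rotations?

Answer: Final heading: West

Derivation:
Start: South
  U (U-turn (180°)) -> North
  L (left (90° counter-clockwise)) -> West
  L (left (90° counter-clockwise)) -> South
  L (left (90° counter-clockwise)) -> East
  R (right (90° clockwise)) -> South
  L (left (90° counter-clockwise)) -> East
  U (U-turn (180°)) -> West
Final: West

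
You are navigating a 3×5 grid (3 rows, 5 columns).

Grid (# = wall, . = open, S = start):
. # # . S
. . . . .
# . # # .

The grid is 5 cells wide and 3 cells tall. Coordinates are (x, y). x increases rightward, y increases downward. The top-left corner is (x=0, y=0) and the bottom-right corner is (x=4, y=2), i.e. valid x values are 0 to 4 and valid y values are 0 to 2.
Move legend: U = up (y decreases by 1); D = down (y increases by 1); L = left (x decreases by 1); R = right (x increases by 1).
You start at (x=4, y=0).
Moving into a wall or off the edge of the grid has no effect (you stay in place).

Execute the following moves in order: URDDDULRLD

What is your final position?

Answer: Final position: (x=3, y=1)

Derivation:
Start: (x=4, y=0)
  U (up): blocked, stay at (x=4, y=0)
  R (right): blocked, stay at (x=4, y=0)
  D (down): (x=4, y=0) -> (x=4, y=1)
  D (down): (x=4, y=1) -> (x=4, y=2)
  D (down): blocked, stay at (x=4, y=2)
  U (up): (x=4, y=2) -> (x=4, y=1)
  L (left): (x=4, y=1) -> (x=3, y=1)
  R (right): (x=3, y=1) -> (x=4, y=1)
  L (left): (x=4, y=1) -> (x=3, y=1)
  D (down): blocked, stay at (x=3, y=1)
Final: (x=3, y=1)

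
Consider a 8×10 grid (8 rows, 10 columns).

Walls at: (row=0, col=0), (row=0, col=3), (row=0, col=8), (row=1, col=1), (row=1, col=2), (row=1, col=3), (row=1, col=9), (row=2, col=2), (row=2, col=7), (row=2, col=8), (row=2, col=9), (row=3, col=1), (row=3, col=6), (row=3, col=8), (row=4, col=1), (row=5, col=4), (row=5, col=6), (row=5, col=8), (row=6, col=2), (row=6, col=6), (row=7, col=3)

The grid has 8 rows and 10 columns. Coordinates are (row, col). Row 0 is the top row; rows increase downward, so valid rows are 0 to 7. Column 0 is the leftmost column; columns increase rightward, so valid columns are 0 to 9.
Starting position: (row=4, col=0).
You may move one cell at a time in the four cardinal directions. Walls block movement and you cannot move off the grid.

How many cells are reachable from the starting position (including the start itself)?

Answer: Reachable cells: 56

Derivation:
BFS flood-fill from (row=4, col=0):
  Distance 0: (row=4, col=0)
  Distance 1: (row=3, col=0), (row=5, col=0)
  Distance 2: (row=2, col=0), (row=5, col=1), (row=6, col=0)
  Distance 3: (row=1, col=0), (row=2, col=1), (row=5, col=2), (row=6, col=1), (row=7, col=0)
  Distance 4: (row=4, col=2), (row=5, col=3), (row=7, col=1)
  Distance 5: (row=3, col=2), (row=4, col=3), (row=6, col=3), (row=7, col=2)
  Distance 6: (row=3, col=3), (row=4, col=4), (row=6, col=4)
  Distance 7: (row=2, col=3), (row=3, col=4), (row=4, col=5), (row=6, col=5), (row=7, col=4)
  Distance 8: (row=2, col=4), (row=3, col=5), (row=4, col=6), (row=5, col=5), (row=7, col=5)
  Distance 9: (row=1, col=4), (row=2, col=5), (row=4, col=7), (row=7, col=6)
  Distance 10: (row=0, col=4), (row=1, col=5), (row=2, col=6), (row=3, col=7), (row=4, col=8), (row=5, col=7), (row=7, col=7)
  Distance 11: (row=0, col=5), (row=1, col=6), (row=4, col=9), (row=6, col=7), (row=7, col=8)
  Distance 12: (row=0, col=6), (row=1, col=7), (row=3, col=9), (row=5, col=9), (row=6, col=8), (row=7, col=9)
  Distance 13: (row=0, col=7), (row=1, col=8), (row=6, col=9)
Total reachable: 56 (grid has 59 open cells total)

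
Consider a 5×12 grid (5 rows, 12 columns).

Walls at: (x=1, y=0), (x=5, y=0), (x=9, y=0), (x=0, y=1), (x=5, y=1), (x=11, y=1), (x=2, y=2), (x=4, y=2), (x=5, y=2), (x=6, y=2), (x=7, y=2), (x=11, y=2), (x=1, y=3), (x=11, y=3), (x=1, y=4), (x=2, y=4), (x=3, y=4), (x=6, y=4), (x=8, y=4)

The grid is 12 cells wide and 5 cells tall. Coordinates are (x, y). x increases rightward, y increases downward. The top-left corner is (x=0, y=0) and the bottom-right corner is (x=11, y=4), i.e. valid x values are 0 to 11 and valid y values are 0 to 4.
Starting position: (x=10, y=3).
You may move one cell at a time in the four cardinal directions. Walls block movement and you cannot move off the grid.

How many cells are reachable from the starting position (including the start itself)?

Answer: Reachable cells: 40

Derivation:
BFS flood-fill from (x=10, y=3):
  Distance 0: (x=10, y=3)
  Distance 1: (x=10, y=2), (x=9, y=3), (x=10, y=4)
  Distance 2: (x=10, y=1), (x=9, y=2), (x=8, y=3), (x=9, y=4), (x=11, y=4)
  Distance 3: (x=10, y=0), (x=9, y=1), (x=8, y=2), (x=7, y=3)
  Distance 4: (x=11, y=0), (x=8, y=1), (x=6, y=3), (x=7, y=4)
  Distance 5: (x=8, y=0), (x=7, y=1), (x=5, y=3)
  Distance 6: (x=7, y=0), (x=6, y=1), (x=4, y=3), (x=5, y=4)
  Distance 7: (x=6, y=0), (x=3, y=3), (x=4, y=4)
  Distance 8: (x=3, y=2), (x=2, y=3)
  Distance 9: (x=3, y=1)
  Distance 10: (x=3, y=0), (x=2, y=1), (x=4, y=1)
  Distance 11: (x=2, y=0), (x=4, y=0), (x=1, y=1)
  Distance 12: (x=1, y=2)
  Distance 13: (x=0, y=2)
  Distance 14: (x=0, y=3)
  Distance 15: (x=0, y=4)
Total reachable: 40 (grid has 41 open cells total)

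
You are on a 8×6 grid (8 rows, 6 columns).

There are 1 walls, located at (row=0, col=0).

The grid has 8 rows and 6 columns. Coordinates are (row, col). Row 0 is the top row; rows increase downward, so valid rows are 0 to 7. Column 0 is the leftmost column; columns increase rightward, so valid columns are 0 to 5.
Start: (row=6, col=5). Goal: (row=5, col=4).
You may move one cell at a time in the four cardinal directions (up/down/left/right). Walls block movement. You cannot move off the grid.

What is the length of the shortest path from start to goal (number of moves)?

BFS from (row=6, col=5) until reaching (row=5, col=4):
  Distance 0: (row=6, col=5)
  Distance 1: (row=5, col=5), (row=6, col=4), (row=7, col=5)
  Distance 2: (row=4, col=5), (row=5, col=4), (row=6, col=3), (row=7, col=4)  <- goal reached here
One shortest path (2 moves): (row=6, col=5) -> (row=6, col=4) -> (row=5, col=4)

Answer: Shortest path length: 2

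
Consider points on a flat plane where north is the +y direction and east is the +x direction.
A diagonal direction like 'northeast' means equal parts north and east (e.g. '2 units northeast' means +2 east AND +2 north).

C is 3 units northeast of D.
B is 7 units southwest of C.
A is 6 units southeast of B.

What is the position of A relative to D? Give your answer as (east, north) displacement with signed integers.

Answer: A is at (east=2, north=-10) relative to D.

Derivation:
Place D at the origin (east=0, north=0).
  C is 3 units northeast of D: delta (east=+3, north=+3); C at (east=3, north=3).
  B is 7 units southwest of C: delta (east=-7, north=-7); B at (east=-4, north=-4).
  A is 6 units southeast of B: delta (east=+6, north=-6); A at (east=2, north=-10).
Therefore A relative to D: (east=2, north=-10).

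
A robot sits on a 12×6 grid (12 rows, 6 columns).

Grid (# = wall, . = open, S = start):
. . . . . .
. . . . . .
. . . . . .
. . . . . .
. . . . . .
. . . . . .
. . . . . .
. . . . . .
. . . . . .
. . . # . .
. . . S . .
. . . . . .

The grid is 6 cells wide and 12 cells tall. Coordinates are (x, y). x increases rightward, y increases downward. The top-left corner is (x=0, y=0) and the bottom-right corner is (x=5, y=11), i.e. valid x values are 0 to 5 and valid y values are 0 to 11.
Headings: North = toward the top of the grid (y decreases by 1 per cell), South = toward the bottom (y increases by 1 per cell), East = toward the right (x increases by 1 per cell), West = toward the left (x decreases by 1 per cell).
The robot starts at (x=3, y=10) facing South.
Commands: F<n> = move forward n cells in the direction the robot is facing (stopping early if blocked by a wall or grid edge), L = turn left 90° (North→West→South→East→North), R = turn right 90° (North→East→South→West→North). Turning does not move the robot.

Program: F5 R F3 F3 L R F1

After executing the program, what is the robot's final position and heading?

Answer: Final position: (x=0, y=11), facing West

Derivation:
Start: (x=3, y=10), facing South
  F5: move forward 1/5 (blocked), now at (x=3, y=11)
  R: turn right, now facing West
  F3: move forward 3, now at (x=0, y=11)
  F3: move forward 0/3 (blocked), now at (x=0, y=11)
  L: turn left, now facing South
  R: turn right, now facing West
  F1: move forward 0/1 (blocked), now at (x=0, y=11)
Final: (x=0, y=11), facing West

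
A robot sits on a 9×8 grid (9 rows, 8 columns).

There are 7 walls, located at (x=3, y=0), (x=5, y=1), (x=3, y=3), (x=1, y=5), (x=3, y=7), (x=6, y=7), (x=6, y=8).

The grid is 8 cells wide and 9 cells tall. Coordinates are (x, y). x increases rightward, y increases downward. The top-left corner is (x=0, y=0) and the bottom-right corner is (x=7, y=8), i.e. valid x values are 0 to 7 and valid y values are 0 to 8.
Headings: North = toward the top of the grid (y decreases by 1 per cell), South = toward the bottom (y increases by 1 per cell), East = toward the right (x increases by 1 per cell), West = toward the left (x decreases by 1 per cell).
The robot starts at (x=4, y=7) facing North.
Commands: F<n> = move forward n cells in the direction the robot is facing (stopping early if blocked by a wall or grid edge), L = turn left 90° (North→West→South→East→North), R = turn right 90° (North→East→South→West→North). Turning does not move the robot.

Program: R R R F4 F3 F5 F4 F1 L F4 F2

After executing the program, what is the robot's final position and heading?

Answer: Final position: (x=4, y=8), facing South

Derivation:
Start: (x=4, y=7), facing North
  R: turn right, now facing East
  R: turn right, now facing South
  R: turn right, now facing West
  F4: move forward 0/4 (blocked), now at (x=4, y=7)
  F3: move forward 0/3 (blocked), now at (x=4, y=7)
  F5: move forward 0/5 (blocked), now at (x=4, y=7)
  F4: move forward 0/4 (blocked), now at (x=4, y=7)
  F1: move forward 0/1 (blocked), now at (x=4, y=7)
  L: turn left, now facing South
  F4: move forward 1/4 (blocked), now at (x=4, y=8)
  F2: move forward 0/2 (blocked), now at (x=4, y=8)
Final: (x=4, y=8), facing South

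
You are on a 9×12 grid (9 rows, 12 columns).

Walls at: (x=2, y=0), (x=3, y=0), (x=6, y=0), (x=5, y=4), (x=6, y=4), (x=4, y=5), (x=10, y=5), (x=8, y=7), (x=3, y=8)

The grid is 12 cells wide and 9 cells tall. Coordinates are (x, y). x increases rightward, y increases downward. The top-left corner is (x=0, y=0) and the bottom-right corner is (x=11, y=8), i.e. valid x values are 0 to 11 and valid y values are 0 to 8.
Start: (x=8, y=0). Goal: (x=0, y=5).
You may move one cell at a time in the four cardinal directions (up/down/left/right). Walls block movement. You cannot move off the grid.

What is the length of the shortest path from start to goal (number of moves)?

BFS from (x=8, y=0) until reaching (x=0, y=5):
  Distance 0: (x=8, y=0)
  Distance 1: (x=7, y=0), (x=9, y=0), (x=8, y=1)
  Distance 2: (x=10, y=0), (x=7, y=1), (x=9, y=1), (x=8, y=2)
  Distance 3: (x=11, y=0), (x=6, y=1), (x=10, y=1), (x=7, y=2), (x=9, y=2), (x=8, y=3)
  Distance 4: (x=5, y=1), (x=11, y=1), (x=6, y=2), (x=10, y=2), (x=7, y=3), (x=9, y=3), (x=8, y=4)
  Distance 5: (x=5, y=0), (x=4, y=1), (x=5, y=2), (x=11, y=2), (x=6, y=3), (x=10, y=3), (x=7, y=4), (x=9, y=4), (x=8, y=5)
  Distance 6: (x=4, y=0), (x=3, y=1), (x=4, y=2), (x=5, y=3), (x=11, y=3), (x=10, y=4), (x=7, y=5), (x=9, y=5), (x=8, y=6)
  Distance 7: (x=2, y=1), (x=3, y=2), (x=4, y=3), (x=11, y=4), (x=6, y=5), (x=7, y=6), (x=9, y=6)
  Distance 8: (x=1, y=1), (x=2, y=2), (x=3, y=3), (x=4, y=4), (x=5, y=5), (x=11, y=5), (x=6, y=6), (x=10, y=6), (x=7, y=7), (x=9, y=7)
  Distance 9: (x=1, y=0), (x=0, y=1), (x=1, y=2), (x=2, y=3), (x=3, y=4), (x=5, y=6), (x=11, y=6), (x=6, y=7), (x=10, y=7), (x=7, y=8), (x=9, y=8)
  Distance 10: (x=0, y=0), (x=0, y=2), (x=1, y=3), (x=2, y=4), (x=3, y=5), (x=4, y=6), (x=5, y=7), (x=11, y=7), (x=6, y=8), (x=8, y=8), (x=10, y=8)
  Distance 11: (x=0, y=3), (x=1, y=4), (x=2, y=5), (x=3, y=6), (x=4, y=7), (x=5, y=8), (x=11, y=8)
  Distance 12: (x=0, y=4), (x=1, y=5), (x=2, y=6), (x=3, y=7), (x=4, y=8)
  Distance 13: (x=0, y=5), (x=1, y=6), (x=2, y=7)  <- goal reached here
One shortest path (13 moves): (x=8, y=0) -> (x=7, y=0) -> (x=7, y=1) -> (x=6, y=1) -> (x=5, y=1) -> (x=4, y=1) -> (x=3, y=1) -> (x=2, y=1) -> (x=1, y=1) -> (x=0, y=1) -> (x=0, y=2) -> (x=0, y=3) -> (x=0, y=4) -> (x=0, y=5)

Answer: Shortest path length: 13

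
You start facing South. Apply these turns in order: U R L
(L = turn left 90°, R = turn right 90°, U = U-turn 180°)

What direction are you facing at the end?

Start: South
  U (U-turn (180°)) -> North
  R (right (90° clockwise)) -> East
  L (left (90° counter-clockwise)) -> North
Final: North

Answer: Final heading: North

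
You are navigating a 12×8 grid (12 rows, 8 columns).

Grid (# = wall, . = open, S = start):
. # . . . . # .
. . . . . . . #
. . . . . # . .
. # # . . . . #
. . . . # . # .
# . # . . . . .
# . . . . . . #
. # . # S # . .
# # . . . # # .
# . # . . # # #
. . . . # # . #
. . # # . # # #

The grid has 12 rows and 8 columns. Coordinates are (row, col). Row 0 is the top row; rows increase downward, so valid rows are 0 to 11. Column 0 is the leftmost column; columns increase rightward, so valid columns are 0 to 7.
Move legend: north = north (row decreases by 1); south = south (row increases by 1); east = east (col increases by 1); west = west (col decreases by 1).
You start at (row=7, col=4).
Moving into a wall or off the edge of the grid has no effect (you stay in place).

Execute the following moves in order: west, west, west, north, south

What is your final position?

Start: (row=7, col=4)
  [×3]west (west): blocked, stay at (row=7, col=4)
  north (north): (row=7, col=4) -> (row=6, col=4)
  south (south): (row=6, col=4) -> (row=7, col=4)
Final: (row=7, col=4)

Answer: Final position: (row=7, col=4)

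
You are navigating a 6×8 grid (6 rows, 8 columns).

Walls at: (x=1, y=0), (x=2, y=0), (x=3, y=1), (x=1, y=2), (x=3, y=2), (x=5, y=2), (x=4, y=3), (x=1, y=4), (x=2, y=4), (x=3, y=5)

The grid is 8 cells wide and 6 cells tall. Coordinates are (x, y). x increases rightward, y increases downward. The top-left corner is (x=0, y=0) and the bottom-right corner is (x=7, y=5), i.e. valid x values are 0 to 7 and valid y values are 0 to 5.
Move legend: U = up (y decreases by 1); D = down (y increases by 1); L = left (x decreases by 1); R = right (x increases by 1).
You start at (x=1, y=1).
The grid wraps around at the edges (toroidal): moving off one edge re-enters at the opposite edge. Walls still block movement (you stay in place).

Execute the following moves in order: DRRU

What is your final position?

Start: (x=1, y=1)
  D (down): blocked, stay at (x=1, y=1)
  R (right): (x=1, y=1) -> (x=2, y=1)
  R (right): blocked, stay at (x=2, y=1)
  U (up): blocked, stay at (x=2, y=1)
Final: (x=2, y=1)

Answer: Final position: (x=2, y=1)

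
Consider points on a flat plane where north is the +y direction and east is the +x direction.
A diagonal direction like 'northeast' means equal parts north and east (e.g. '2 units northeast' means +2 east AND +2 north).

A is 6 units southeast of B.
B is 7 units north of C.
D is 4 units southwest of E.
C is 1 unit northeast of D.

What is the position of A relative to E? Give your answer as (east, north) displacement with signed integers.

Place E at the origin (east=0, north=0).
  D is 4 units southwest of E: delta (east=-4, north=-4); D at (east=-4, north=-4).
  C is 1 unit northeast of D: delta (east=+1, north=+1); C at (east=-3, north=-3).
  B is 7 units north of C: delta (east=+0, north=+7); B at (east=-3, north=4).
  A is 6 units southeast of B: delta (east=+6, north=-6); A at (east=3, north=-2).
Therefore A relative to E: (east=3, north=-2).

Answer: A is at (east=3, north=-2) relative to E.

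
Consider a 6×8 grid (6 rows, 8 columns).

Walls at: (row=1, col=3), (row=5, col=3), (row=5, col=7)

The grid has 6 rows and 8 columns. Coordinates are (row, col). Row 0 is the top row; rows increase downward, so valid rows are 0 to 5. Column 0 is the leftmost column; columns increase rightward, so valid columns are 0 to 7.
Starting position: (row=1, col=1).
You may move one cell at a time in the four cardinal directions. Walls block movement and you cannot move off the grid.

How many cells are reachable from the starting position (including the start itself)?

BFS flood-fill from (row=1, col=1):
  Distance 0: (row=1, col=1)
  Distance 1: (row=0, col=1), (row=1, col=0), (row=1, col=2), (row=2, col=1)
  Distance 2: (row=0, col=0), (row=0, col=2), (row=2, col=0), (row=2, col=2), (row=3, col=1)
  Distance 3: (row=0, col=3), (row=2, col=3), (row=3, col=0), (row=3, col=2), (row=4, col=1)
  Distance 4: (row=0, col=4), (row=2, col=4), (row=3, col=3), (row=4, col=0), (row=4, col=2), (row=5, col=1)
  Distance 5: (row=0, col=5), (row=1, col=4), (row=2, col=5), (row=3, col=4), (row=4, col=3), (row=5, col=0), (row=5, col=2)
  Distance 6: (row=0, col=6), (row=1, col=5), (row=2, col=6), (row=3, col=5), (row=4, col=4)
  Distance 7: (row=0, col=7), (row=1, col=6), (row=2, col=7), (row=3, col=6), (row=4, col=5), (row=5, col=4)
  Distance 8: (row=1, col=7), (row=3, col=7), (row=4, col=6), (row=5, col=5)
  Distance 9: (row=4, col=7), (row=5, col=6)
Total reachable: 45 (grid has 45 open cells total)

Answer: Reachable cells: 45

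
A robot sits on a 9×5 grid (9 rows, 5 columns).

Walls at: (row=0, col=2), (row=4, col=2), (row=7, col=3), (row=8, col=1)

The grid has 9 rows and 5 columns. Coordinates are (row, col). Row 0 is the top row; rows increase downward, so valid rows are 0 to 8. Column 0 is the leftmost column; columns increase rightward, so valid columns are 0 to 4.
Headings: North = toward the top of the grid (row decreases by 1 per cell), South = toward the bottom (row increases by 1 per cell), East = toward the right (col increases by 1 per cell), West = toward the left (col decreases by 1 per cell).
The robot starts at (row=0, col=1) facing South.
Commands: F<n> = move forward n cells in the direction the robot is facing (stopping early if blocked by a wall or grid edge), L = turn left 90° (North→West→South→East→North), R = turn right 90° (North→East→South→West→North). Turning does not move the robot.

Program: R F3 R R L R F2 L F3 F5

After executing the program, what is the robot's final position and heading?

Start: (row=0, col=1), facing South
  R: turn right, now facing West
  F3: move forward 1/3 (blocked), now at (row=0, col=0)
  R: turn right, now facing North
  R: turn right, now facing East
  L: turn left, now facing North
  R: turn right, now facing East
  F2: move forward 1/2 (blocked), now at (row=0, col=1)
  L: turn left, now facing North
  F3: move forward 0/3 (blocked), now at (row=0, col=1)
  F5: move forward 0/5 (blocked), now at (row=0, col=1)
Final: (row=0, col=1), facing North

Answer: Final position: (row=0, col=1), facing North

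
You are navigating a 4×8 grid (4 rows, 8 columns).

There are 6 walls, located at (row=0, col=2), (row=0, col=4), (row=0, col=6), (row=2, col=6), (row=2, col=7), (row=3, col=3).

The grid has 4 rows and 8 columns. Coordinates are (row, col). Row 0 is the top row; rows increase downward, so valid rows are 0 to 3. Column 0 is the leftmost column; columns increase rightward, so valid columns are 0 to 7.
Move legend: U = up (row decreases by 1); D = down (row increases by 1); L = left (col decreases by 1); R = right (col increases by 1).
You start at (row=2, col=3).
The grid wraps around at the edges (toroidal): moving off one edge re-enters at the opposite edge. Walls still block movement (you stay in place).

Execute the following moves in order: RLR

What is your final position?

Answer: Final position: (row=2, col=4)

Derivation:
Start: (row=2, col=3)
  R (right): (row=2, col=3) -> (row=2, col=4)
  L (left): (row=2, col=4) -> (row=2, col=3)
  R (right): (row=2, col=3) -> (row=2, col=4)
Final: (row=2, col=4)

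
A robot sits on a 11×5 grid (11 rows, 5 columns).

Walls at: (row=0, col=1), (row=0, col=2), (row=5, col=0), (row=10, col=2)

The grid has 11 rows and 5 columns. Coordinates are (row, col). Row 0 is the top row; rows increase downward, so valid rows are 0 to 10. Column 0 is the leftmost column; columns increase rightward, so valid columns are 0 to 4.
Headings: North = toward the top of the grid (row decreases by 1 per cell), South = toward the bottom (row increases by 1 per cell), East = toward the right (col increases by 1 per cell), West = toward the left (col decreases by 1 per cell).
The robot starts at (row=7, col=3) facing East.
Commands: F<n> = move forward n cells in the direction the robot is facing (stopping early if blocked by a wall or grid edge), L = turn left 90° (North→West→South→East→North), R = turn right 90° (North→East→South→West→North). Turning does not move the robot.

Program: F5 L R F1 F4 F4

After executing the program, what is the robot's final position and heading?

Start: (row=7, col=3), facing East
  F5: move forward 1/5 (blocked), now at (row=7, col=4)
  L: turn left, now facing North
  R: turn right, now facing East
  F1: move forward 0/1 (blocked), now at (row=7, col=4)
  F4: move forward 0/4 (blocked), now at (row=7, col=4)
  F4: move forward 0/4 (blocked), now at (row=7, col=4)
Final: (row=7, col=4), facing East

Answer: Final position: (row=7, col=4), facing East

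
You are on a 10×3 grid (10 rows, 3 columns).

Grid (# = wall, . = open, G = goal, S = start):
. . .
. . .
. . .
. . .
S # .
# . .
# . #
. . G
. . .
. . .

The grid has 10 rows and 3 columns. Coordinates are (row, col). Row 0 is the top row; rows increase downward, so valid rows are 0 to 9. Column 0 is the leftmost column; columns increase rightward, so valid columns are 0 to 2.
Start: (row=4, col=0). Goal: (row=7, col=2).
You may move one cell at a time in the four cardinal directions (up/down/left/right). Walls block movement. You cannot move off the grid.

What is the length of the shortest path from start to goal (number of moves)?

BFS from (row=4, col=0) until reaching (row=7, col=2):
  Distance 0: (row=4, col=0)
  Distance 1: (row=3, col=0)
  Distance 2: (row=2, col=0), (row=3, col=1)
  Distance 3: (row=1, col=0), (row=2, col=1), (row=3, col=2)
  Distance 4: (row=0, col=0), (row=1, col=1), (row=2, col=2), (row=4, col=2)
  Distance 5: (row=0, col=1), (row=1, col=2), (row=5, col=2)
  Distance 6: (row=0, col=2), (row=5, col=1)
  Distance 7: (row=6, col=1)
  Distance 8: (row=7, col=1)
  Distance 9: (row=7, col=0), (row=7, col=2), (row=8, col=1)  <- goal reached here
One shortest path (9 moves): (row=4, col=0) -> (row=3, col=0) -> (row=3, col=1) -> (row=3, col=2) -> (row=4, col=2) -> (row=5, col=2) -> (row=5, col=1) -> (row=6, col=1) -> (row=7, col=1) -> (row=7, col=2)

Answer: Shortest path length: 9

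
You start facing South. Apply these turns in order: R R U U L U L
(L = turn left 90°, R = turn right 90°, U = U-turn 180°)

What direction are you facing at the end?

Answer: Final heading: North

Derivation:
Start: South
  R (right (90° clockwise)) -> West
  R (right (90° clockwise)) -> North
  U (U-turn (180°)) -> South
  U (U-turn (180°)) -> North
  L (left (90° counter-clockwise)) -> West
  U (U-turn (180°)) -> East
  L (left (90° counter-clockwise)) -> North
Final: North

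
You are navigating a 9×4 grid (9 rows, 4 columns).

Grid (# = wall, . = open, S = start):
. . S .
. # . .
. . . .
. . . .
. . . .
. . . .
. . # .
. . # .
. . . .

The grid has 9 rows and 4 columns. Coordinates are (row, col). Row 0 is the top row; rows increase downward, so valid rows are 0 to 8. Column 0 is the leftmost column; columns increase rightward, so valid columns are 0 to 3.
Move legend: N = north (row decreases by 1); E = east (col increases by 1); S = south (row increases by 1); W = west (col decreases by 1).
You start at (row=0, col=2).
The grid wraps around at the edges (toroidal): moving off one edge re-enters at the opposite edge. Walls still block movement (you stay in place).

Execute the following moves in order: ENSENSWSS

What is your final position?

Answer: Final position: (row=2, col=3)

Derivation:
Start: (row=0, col=2)
  E (east): (row=0, col=2) -> (row=0, col=3)
  N (north): (row=0, col=3) -> (row=8, col=3)
  S (south): (row=8, col=3) -> (row=0, col=3)
  E (east): (row=0, col=3) -> (row=0, col=0)
  N (north): (row=0, col=0) -> (row=8, col=0)
  S (south): (row=8, col=0) -> (row=0, col=0)
  W (west): (row=0, col=0) -> (row=0, col=3)
  S (south): (row=0, col=3) -> (row=1, col=3)
  S (south): (row=1, col=3) -> (row=2, col=3)
Final: (row=2, col=3)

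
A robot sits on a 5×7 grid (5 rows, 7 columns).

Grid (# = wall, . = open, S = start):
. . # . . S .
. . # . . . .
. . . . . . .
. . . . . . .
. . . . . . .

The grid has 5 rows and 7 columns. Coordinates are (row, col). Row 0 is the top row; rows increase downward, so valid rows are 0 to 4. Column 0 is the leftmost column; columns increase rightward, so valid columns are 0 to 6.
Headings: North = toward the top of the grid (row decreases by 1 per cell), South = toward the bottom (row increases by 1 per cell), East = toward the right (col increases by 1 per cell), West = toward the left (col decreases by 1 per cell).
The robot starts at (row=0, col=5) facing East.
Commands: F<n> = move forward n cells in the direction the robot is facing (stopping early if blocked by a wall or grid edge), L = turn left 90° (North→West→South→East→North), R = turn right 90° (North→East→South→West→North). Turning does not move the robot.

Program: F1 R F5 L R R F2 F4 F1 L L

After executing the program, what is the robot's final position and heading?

Start: (row=0, col=5), facing East
  F1: move forward 1, now at (row=0, col=6)
  R: turn right, now facing South
  F5: move forward 4/5 (blocked), now at (row=4, col=6)
  L: turn left, now facing East
  R: turn right, now facing South
  R: turn right, now facing West
  F2: move forward 2, now at (row=4, col=4)
  F4: move forward 4, now at (row=4, col=0)
  F1: move forward 0/1 (blocked), now at (row=4, col=0)
  L: turn left, now facing South
  L: turn left, now facing East
Final: (row=4, col=0), facing East

Answer: Final position: (row=4, col=0), facing East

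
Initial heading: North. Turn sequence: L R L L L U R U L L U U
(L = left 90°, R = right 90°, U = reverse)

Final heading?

Start: North
  L (left (90° counter-clockwise)) -> West
  R (right (90° clockwise)) -> North
  L (left (90° counter-clockwise)) -> West
  L (left (90° counter-clockwise)) -> South
  L (left (90° counter-clockwise)) -> East
  U (U-turn (180°)) -> West
  R (right (90° clockwise)) -> North
  U (U-turn (180°)) -> South
  L (left (90° counter-clockwise)) -> East
  L (left (90° counter-clockwise)) -> North
  U (U-turn (180°)) -> South
  U (U-turn (180°)) -> North
Final: North

Answer: Final heading: North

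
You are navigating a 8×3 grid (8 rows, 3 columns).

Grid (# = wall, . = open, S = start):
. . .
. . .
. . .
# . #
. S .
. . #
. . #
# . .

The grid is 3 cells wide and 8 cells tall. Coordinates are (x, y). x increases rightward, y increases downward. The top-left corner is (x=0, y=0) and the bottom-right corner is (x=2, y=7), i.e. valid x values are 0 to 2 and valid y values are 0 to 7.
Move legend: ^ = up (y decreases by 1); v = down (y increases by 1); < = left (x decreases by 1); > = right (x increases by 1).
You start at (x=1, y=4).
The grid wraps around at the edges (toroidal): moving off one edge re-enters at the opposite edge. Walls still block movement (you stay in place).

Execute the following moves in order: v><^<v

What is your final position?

Answer: Final position: (x=2, y=4)

Derivation:
Start: (x=1, y=4)
  v (down): (x=1, y=4) -> (x=1, y=5)
  > (right): blocked, stay at (x=1, y=5)
  < (left): (x=1, y=5) -> (x=0, y=5)
  ^ (up): (x=0, y=5) -> (x=0, y=4)
  < (left): (x=0, y=4) -> (x=2, y=4)
  v (down): blocked, stay at (x=2, y=4)
Final: (x=2, y=4)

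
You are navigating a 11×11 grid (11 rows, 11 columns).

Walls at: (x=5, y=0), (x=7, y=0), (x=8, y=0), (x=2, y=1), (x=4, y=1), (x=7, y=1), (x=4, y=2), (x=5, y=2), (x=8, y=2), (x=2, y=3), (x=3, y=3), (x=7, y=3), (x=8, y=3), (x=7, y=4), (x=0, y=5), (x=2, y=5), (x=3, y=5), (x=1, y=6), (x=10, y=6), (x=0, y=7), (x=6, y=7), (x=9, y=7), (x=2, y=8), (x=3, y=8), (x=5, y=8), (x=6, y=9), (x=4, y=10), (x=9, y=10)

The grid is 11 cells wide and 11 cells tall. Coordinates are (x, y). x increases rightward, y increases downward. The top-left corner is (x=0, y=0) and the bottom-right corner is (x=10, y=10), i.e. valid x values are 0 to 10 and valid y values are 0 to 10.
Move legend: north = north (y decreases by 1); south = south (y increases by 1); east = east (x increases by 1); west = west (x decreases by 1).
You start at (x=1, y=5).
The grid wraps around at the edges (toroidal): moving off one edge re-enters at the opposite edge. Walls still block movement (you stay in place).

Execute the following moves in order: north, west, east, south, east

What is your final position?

Answer: Final position: (x=1, y=5)

Derivation:
Start: (x=1, y=5)
  north (north): (x=1, y=5) -> (x=1, y=4)
  west (west): (x=1, y=4) -> (x=0, y=4)
  east (east): (x=0, y=4) -> (x=1, y=4)
  south (south): (x=1, y=4) -> (x=1, y=5)
  east (east): blocked, stay at (x=1, y=5)
Final: (x=1, y=5)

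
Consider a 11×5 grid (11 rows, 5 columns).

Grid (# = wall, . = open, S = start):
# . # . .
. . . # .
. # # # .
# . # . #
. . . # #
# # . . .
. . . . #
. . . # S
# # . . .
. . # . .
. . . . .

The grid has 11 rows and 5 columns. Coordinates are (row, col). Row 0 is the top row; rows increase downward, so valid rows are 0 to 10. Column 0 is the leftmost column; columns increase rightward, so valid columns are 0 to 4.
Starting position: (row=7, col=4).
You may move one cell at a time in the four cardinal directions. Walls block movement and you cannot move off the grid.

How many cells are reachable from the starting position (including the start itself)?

Answer: Reachable cells: 27

Derivation:
BFS flood-fill from (row=7, col=4):
  Distance 0: (row=7, col=4)
  Distance 1: (row=8, col=4)
  Distance 2: (row=8, col=3), (row=9, col=4)
  Distance 3: (row=8, col=2), (row=9, col=3), (row=10, col=4)
  Distance 4: (row=7, col=2), (row=10, col=3)
  Distance 5: (row=6, col=2), (row=7, col=1), (row=10, col=2)
  Distance 6: (row=5, col=2), (row=6, col=1), (row=6, col=3), (row=7, col=0), (row=10, col=1)
  Distance 7: (row=4, col=2), (row=5, col=3), (row=6, col=0), (row=9, col=1), (row=10, col=0)
  Distance 8: (row=4, col=1), (row=5, col=4), (row=9, col=0)
  Distance 9: (row=3, col=1), (row=4, col=0)
Total reachable: 27 (grid has 37 open cells total)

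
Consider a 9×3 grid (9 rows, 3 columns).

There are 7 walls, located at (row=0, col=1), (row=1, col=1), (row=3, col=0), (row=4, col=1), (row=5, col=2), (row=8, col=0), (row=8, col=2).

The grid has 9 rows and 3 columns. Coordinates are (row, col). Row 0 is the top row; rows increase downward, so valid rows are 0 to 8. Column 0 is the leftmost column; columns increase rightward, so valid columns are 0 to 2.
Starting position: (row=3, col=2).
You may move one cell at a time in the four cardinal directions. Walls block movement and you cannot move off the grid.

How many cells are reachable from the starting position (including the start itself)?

BFS flood-fill from (row=3, col=2):
  Distance 0: (row=3, col=2)
  Distance 1: (row=2, col=2), (row=3, col=1), (row=4, col=2)
  Distance 2: (row=1, col=2), (row=2, col=1)
  Distance 3: (row=0, col=2), (row=2, col=0)
  Distance 4: (row=1, col=0)
  Distance 5: (row=0, col=0)
Total reachable: 10 (grid has 20 open cells total)

Answer: Reachable cells: 10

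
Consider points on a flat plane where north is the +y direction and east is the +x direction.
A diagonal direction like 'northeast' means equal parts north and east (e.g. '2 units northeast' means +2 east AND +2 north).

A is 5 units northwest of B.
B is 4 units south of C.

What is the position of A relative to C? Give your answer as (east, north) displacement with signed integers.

Place C at the origin (east=0, north=0).
  B is 4 units south of C: delta (east=+0, north=-4); B at (east=0, north=-4).
  A is 5 units northwest of B: delta (east=-5, north=+5); A at (east=-5, north=1).
Therefore A relative to C: (east=-5, north=1).

Answer: A is at (east=-5, north=1) relative to C.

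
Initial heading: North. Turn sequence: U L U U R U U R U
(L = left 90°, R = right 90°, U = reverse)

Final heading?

Answer: Final heading: East

Derivation:
Start: North
  U (U-turn (180°)) -> South
  L (left (90° counter-clockwise)) -> East
  U (U-turn (180°)) -> West
  U (U-turn (180°)) -> East
  R (right (90° clockwise)) -> South
  U (U-turn (180°)) -> North
  U (U-turn (180°)) -> South
  R (right (90° clockwise)) -> West
  U (U-turn (180°)) -> East
Final: East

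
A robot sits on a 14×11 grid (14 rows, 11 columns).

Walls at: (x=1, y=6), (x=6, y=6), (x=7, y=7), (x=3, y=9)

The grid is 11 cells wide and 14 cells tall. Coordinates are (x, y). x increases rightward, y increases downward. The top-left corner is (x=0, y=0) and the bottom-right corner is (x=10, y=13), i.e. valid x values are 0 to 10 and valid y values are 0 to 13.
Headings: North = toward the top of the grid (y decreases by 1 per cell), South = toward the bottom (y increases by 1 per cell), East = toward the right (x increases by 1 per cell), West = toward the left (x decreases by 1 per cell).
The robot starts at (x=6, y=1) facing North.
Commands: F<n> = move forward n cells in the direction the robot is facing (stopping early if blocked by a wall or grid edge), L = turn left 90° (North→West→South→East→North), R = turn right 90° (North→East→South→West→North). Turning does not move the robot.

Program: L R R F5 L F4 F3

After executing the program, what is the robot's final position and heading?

Answer: Final position: (x=10, y=0), facing North

Derivation:
Start: (x=6, y=1), facing North
  L: turn left, now facing West
  R: turn right, now facing North
  R: turn right, now facing East
  F5: move forward 4/5 (blocked), now at (x=10, y=1)
  L: turn left, now facing North
  F4: move forward 1/4 (blocked), now at (x=10, y=0)
  F3: move forward 0/3 (blocked), now at (x=10, y=0)
Final: (x=10, y=0), facing North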